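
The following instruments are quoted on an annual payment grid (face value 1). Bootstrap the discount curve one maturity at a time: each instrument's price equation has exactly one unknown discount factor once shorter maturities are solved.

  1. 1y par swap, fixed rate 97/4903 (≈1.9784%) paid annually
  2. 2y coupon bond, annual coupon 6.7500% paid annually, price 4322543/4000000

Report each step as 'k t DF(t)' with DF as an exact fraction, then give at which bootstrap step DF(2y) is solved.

step 1 [1y] swap r/1=97/4903: DF=(1 − 97/4903·(0))/(1+97/4903) = 4903/5000 ≈ 0.980600
step 2 [2y] bond c/1=27/400: DF=(4322543/4000000 − 27/400·(0.980600))/(1+27/400) = 9503/10000 ≈ 0.950300

1 1 4903/5000
2 2 9503/10000
DF(2y) is solved at step 2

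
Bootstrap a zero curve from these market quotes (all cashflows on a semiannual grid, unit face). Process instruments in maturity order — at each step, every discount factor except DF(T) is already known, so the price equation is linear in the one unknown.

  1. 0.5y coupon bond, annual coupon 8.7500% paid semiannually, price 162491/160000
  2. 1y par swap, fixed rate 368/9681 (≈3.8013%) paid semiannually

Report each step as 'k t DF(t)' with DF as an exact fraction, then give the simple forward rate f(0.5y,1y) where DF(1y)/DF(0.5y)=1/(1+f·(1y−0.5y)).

1 1/2 973/1000
2 1 602/625
f(0.5y,1y) = ((973/1000)/(602/625) − 1)/(1/2) = 7/344 ≈ 2.0349%

step 1 [0.5y] bond c/2=7/160: DF=(162491/160000 − 7/160·(0))/(1+7/160) = 973/1000 ≈ 0.973000
step 2 [1y] swap r/2=184/9681: DF=(1 − 184/9681·(0.973000))/(1+184/9681) = 602/625 ≈ 0.963200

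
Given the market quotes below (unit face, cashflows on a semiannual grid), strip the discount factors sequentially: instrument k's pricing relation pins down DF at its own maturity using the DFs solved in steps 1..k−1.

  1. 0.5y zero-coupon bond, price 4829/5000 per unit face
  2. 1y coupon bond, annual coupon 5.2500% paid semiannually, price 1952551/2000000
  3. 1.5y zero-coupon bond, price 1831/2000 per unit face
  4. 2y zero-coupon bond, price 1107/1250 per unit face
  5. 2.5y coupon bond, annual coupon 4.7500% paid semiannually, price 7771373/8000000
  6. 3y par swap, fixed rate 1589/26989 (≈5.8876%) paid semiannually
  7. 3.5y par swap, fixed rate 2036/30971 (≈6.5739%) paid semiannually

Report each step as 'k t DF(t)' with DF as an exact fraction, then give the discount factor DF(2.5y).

1 1/2 4829/5000
2 1 4633/5000
3 3/2 1831/2000
4 2 1107/1250
5 5/2 1079/1250
6 3 8411/10000
7 7/2 1991/2500
DF(2.5y) = 1079/1250 ≈ 0.863200

step 1 [0.5y] zero: DF = P = 4829/5000 ≈ 0.965800
step 2 [1y] bond c/2=21/800: DF=(1952551/2000000 − 21/800·(0.965800))/(1+21/800) = 4633/5000 ≈ 0.926600
step 3 [1.5y] zero: DF = P = 1831/2000 ≈ 0.915500
step 4 [2y] zero: DF = P = 1107/1250 ≈ 0.885600
step 5 [2.5y] bond c/2=19/800: DF=(7771373/8000000 − 19/800·(0.965800+0.926600+0.915500+0.885600))/(1+19/800) = 1079/1250 ≈ 0.863200
step 6 [3y] swap r/2=1589/53978: DF=(1 − 1589/53978·(0.965800+0.926600+0.915500+0.885600+0.863200))/(1+1589/53978) = 8411/10000 ≈ 0.841100
step 7 [3.5y] swap r/2=1018/30971: DF=(1 − 1018/30971·(0.965800+0.926600+0.915500+0.885600+0.863200+0.841100))/(1+1018/30971) = 1991/2500 ≈ 0.796400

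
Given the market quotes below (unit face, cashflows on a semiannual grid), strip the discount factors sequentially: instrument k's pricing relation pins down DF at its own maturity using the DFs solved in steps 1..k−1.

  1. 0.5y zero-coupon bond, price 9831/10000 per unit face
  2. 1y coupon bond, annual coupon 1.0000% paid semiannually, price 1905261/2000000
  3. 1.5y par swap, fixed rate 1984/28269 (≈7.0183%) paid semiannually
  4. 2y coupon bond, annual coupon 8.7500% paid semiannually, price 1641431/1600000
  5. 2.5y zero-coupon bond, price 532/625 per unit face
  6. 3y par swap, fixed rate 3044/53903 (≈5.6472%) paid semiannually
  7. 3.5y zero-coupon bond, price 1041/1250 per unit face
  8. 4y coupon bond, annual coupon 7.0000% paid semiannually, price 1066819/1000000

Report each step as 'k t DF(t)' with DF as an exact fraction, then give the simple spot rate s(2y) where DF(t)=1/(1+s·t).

step 1 [0.5y] zero: DF = P = 9831/10000 ≈ 0.983100
step 2 [1y] bond c/2=1/200: DF=(1905261/2000000 − 1/200·(0.983100))/(1+1/200) = 943/1000 ≈ 0.943000
step 3 [1.5y] swap r/2=992/28269: DF=(1 − 992/28269·(0.983100+0.943000))/(1+992/28269) = 563/625 ≈ 0.900800
step 4 [2y] bond c/2=7/160: DF=(1641431/1600000 − 7/160·(0.983100+0.943000+0.900800))/(1+7/160) = 2161/2500 ≈ 0.864400
step 5 [2.5y] zero: DF = P = 532/625 ≈ 0.851200
step 6 [3y] swap r/2=1522/53903: DF=(1 − 1522/53903·(0.983100+0.943000+0.900800+0.864400+0.851200))/(1+1522/53903) = 4239/5000 ≈ 0.847800
step 7 [3.5y] zero: DF = P = 1041/1250 ≈ 0.832800
step 8 [4y] bond c/2=7/200: DF=(1066819/1000000 − 7/200·(0.983100+0.943000+0.900800+0.864400+0.851200+0.847800+0.832800))/(1+7/200) = 8203/10000 ≈ 0.820300

1 1/2 9831/10000
2 1 943/1000
3 3/2 563/625
4 2 2161/2500
5 5/2 532/625
6 3 4239/5000
7 7/2 1041/1250
8 4 8203/10000
s(2y) = (1/(2161/2500) − 1)/(2) = 339/4322 ≈ 7.8436%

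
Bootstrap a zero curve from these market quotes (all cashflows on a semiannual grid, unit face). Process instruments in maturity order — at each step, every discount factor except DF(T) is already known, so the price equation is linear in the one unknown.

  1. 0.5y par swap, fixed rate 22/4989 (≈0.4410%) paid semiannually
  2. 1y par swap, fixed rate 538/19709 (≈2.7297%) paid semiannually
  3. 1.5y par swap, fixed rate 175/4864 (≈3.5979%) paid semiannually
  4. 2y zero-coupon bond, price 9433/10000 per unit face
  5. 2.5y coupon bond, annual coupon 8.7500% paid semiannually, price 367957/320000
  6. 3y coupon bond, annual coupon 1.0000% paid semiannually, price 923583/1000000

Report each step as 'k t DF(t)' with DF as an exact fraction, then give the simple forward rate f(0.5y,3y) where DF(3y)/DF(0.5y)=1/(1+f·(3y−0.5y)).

step 1 [0.5y] swap r/2=11/4989: DF=(1 − 11/4989·(0))/(1+11/4989) = 4989/5000 ≈ 0.997800
step 2 [1y] swap r/2=269/19709: DF=(1 − 269/19709·(0.997800))/(1+269/19709) = 9731/10000 ≈ 0.973100
step 3 [1.5y] swap r/2=175/9728: DF=(1 − 175/9728·(0.997800+0.973100))/(1+175/9728) = 379/400 ≈ 0.947500
step 4 [2y] zero: DF = P = 9433/10000 ≈ 0.943300
step 5 [2.5y] bond c/2=7/160: DF=(367957/320000 − 7/160·(0.997800+0.973100+0.947500+0.943300))/(1+7/160) = 4699/5000 ≈ 0.939800
step 6 [3y] bond c/2=1/200: DF=(923583/1000000 − 1/200·(0.997800+0.973100+0.947500+0.943300+0.939800))/(1+1/200) = 8951/10000 ≈ 0.895100

1 1/2 4989/5000
2 1 9731/10000
3 3/2 379/400
4 2 9433/10000
5 5/2 4699/5000
6 3 8951/10000
f(0.5y,3y) = ((4989/5000)/(8951/10000) − 1)/(5/2) = 2054/44755 ≈ 4.5894%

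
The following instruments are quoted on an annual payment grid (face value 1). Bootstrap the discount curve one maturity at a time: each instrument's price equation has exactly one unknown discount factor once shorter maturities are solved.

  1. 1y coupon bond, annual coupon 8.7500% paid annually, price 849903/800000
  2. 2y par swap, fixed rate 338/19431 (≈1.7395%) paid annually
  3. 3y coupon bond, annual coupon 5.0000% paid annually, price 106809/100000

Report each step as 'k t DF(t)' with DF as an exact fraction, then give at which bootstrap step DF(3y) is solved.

1 1 9769/10000
2 2 4831/5000
3 3 9247/10000
DF(3y) is solved at step 3

step 1 [1y] bond c/1=7/80: DF=(849903/800000 − 7/80·(0))/(1+7/80) = 9769/10000 ≈ 0.976900
step 2 [2y] swap r/1=338/19431: DF=(1 − 338/19431·(0.976900))/(1+338/19431) = 4831/5000 ≈ 0.966200
step 3 [3y] bond c/1=1/20: DF=(106809/100000 − 1/20·(0.976900+0.966200))/(1+1/20) = 9247/10000 ≈ 0.924700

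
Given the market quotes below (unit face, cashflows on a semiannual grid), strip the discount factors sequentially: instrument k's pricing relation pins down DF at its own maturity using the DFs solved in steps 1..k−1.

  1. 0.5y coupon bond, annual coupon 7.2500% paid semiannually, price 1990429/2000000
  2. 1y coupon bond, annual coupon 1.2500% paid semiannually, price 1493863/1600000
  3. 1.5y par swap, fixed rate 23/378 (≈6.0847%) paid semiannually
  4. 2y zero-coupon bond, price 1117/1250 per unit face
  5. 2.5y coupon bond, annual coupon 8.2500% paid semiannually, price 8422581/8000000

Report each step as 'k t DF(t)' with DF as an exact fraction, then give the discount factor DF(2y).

step 1 [0.5y] bond c/2=29/800: DF=(1990429/2000000 − 29/800·(0))/(1+29/800) = 2401/2500 ≈ 0.960400
step 2 [1y] bond c/2=1/160: DF=(1493863/1600000 − 1/160·(0.960400))/(1+1/160) = 9219/10000 ≈ 0.921900
step 3 [1.5y] swap r/2=23/756: DF=(1 − 23/756·(0.960400+0.921900))/(1+23/756) = 9149/10000 ≈ 0.914900
step 4 [2y] zero: DF = P = 1117/1250 ≈ 0.893600
step 5 [2.5y] bond c/2=33/800: DF=(8422581/8000000 − 33/800·(0.960400+0.921900+0.914900+0.893600))/(1+33/800) = 8649/10000 ≈ 0.864900

1 1/2 2401/2500
2 1 9219/10000
3 3/2 9149/10000
4 2 1117/1250
5 5/2 8649/10000
DF(2y) = 1117/1250 ≈ 0.893600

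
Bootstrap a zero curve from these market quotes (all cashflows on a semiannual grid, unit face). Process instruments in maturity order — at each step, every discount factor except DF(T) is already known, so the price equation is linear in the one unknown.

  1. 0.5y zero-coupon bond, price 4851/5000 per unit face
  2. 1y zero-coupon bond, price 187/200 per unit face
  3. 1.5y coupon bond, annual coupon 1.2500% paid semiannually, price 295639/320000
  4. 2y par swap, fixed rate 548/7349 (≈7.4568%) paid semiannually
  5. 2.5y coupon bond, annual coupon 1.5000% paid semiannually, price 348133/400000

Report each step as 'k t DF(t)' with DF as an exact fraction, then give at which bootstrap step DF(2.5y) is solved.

step 1 [0.5y] zero: DF = P = 4851/5000 ≈ 0.970200
step 2 [1y] zero: DF = P = 187/200 ≈ 0.935000
step 3 [1.5y] bond c/2=1/160: DF=(295639/320000 − 1/160·(0.970200+0.935000))/(1+1/160) = 9063/10000 ≈ 0.906300
step 4 [2y] swap r/2=274/7349: DF=(1 − 274/7349·(0.970200+0.935000+0.906300))/(1+274/7349) = 863/1000 ≈ 0.863000
step 5 [2.5y] bond c/2=3/400: DF=(348133/400000 − 3/400·(0.970200+0.935000+0.906300+0.863000))/(1+3/400) = 1673/2000 ≈ 0.836500

1 1/2 4851/5000
2 1 187/200
3 3/2 9063/10000
4 2 863/1000
5 5/2 1673/2000
DF(2.5y) is solved at step 5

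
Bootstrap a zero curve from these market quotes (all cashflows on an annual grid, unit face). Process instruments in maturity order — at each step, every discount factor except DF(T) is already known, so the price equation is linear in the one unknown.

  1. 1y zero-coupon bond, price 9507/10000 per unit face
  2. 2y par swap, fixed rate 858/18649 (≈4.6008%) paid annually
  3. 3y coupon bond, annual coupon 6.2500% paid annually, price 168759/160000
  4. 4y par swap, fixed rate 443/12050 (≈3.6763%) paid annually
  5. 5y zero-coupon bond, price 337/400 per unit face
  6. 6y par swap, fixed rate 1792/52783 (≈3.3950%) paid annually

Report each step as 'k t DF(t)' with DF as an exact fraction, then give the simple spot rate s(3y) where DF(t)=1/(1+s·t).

1 1 9507/10000
2 2 4571/5000
3 3 883/1000
4 4 8671/10000
5 5 337/400
6 6 513/625
s(3y) = (1/(883/1000) − 1)/(3) = 39/883 ≈ 4.4168%

step 1 [1y] zero: DF = P = 9507/10000 ≈ 0.950700
step 2 [2y] swap r/1=858/18649: DF=(1 − 858/18649·(0.950700))/(1+858/18649) = 4571/5000 ≈ 0.914200
step 3 [3y] bond c/1=1/16: DF=(168759/160000 − 1/16·(0.950700+0.914200))/(1+1/16) = 883/1000 ≈ 0.883000
step 4 [4y] swap r/1=443/12050: DF=(1 − 443/12050·(0.950700+0.914200+0.883000))/(1+443/12050) = 8671/10000 ≈ 0.867100
step 5 [5y] zero: DF = P = 337/400 ≈ 0.842500
step 6 [6y] swap r/1=1792/52783: DF=(1 − 1792/52783·(0.950700+0.914200+0.883000+0.867100+0.842500))/(1+1792/52783) = 513/625 ≈ 0.820800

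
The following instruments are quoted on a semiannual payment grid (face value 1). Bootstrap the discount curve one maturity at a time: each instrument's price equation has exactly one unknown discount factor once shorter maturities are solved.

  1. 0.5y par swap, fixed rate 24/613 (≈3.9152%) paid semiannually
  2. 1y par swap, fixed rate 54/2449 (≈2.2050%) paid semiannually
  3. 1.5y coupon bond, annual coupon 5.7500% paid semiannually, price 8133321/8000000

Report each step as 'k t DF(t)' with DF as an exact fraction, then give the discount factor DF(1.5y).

1 1/2 613/625
2 1 1223/1250
3 3/2 1867/2000
DF(1.5y) = 1867/2000 ≈ 0.933500

step 1 [0.5y] swap r/2=12/613: DF=(1 − 12/613·(0))/(1+12/613) = 613/625 ≈ 0.980800
step 2 [1y] swap r/2=27/2449: DF=(1 − 27/2449·(0.980800))/(1+27/2449) = 1223/1250 ≈ 0.978400
step 3 [1.5y] bond c/2=23/800: DF=(8133321/8000000 − 23/800·(0.980800+0.978400))/(1+23/800) = 1867/2000 ≈ 0.933500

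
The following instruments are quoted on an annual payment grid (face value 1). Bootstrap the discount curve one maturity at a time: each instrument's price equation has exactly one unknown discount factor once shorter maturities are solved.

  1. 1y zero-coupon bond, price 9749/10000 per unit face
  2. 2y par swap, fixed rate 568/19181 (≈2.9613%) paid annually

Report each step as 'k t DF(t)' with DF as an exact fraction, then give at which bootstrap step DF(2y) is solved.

step 1 [1y] zero: DF = P = 9749/10000 ≈ 0.974900
step 2 [2y] swap r/1=568/19181: DF=(1 − 568/19181·(0.974900))/(1+568/19181) = 1179/1250 ≈ 0.943200

1 1 9749/10000
2 2 1179/1250
DF(2y) is solved at step 2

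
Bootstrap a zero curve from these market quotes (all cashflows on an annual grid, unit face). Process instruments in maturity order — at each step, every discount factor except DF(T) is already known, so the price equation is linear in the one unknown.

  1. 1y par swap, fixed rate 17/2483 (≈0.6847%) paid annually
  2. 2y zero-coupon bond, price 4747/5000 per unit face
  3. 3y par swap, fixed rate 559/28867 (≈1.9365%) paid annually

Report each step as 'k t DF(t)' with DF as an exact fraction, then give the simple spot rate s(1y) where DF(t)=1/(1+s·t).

step 1 [1y] swap r/1=17/2483: DF=(1 − 17/2483·(0))/(1+17/2483) = 2483/2500 ≈ 0.993200
step 2 [2y] zero: DF = P = 4747/5000 ≈ 0.949400
step 3 [3y] swap r/1=559/28867: DF=(1 − 559/28867·(0.993200+0.949400))/(1+559/28867) = 9441/10000 ≈ 0.944100

1 1 2483/2500
2 2 4747/5000
3 3 9441/10000
s(1y) = (1/(2483/2500) − 1)/(1) = 17/2483 ≈ 0.6847%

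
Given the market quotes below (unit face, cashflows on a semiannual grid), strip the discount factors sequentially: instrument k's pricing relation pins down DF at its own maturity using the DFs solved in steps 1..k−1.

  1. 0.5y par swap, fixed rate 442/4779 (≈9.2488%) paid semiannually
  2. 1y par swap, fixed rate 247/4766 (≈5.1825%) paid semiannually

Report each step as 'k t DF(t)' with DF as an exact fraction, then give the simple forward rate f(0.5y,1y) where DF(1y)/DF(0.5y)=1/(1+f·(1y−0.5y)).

step 1 [0.5y] swap r/2=221/4779: DF=(1 − 221/4779·(0))/(1+221/4779) = 4779/5000 ≈ 0.955800
step 2 [1y] swap r/2=247/9532: DF=(1 − 247/9532·(0.955800))/(1+247/9532) = 4753/5000 ≈ 0.950600

1 1/2 4779/5000
2 1 4753/5000
f(0.5y,1y) = ((4779/5000)/(4753/5000) − 1)/(1/2) = 52/4753 ≈ 1.0940%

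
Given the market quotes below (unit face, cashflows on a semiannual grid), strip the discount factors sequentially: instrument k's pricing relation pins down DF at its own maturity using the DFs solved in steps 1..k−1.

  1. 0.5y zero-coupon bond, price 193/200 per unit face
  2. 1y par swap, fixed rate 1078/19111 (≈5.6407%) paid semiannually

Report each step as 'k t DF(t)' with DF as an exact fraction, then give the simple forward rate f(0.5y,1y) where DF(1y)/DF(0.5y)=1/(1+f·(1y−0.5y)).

step 1 [0.5y] zero: DF = P = 193/200 ≈ 0.965000
step 2 [1y] swap r/2=539/19111: DF=(1 − 539/19111·(0.965000))/(1+539/19111) = 9461/10000 ≈ 0.946100

1 1/2 193/200
2 1 9461/10000
f(0.5y,1y) = ((193/200)/(9461/10000) − 1)/(1/2) = 378/9461 ≈ 3.9953%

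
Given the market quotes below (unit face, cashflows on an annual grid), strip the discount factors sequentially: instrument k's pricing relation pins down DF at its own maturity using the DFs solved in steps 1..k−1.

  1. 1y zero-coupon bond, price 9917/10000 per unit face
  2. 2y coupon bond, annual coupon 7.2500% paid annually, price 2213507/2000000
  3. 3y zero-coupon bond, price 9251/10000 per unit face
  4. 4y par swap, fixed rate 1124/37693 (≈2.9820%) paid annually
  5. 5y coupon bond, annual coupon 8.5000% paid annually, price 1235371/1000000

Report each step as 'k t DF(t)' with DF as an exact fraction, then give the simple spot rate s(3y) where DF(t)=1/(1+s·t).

step 1 [1y] zero: DF = P = 9917/10000 ≈ 0.991700
step 2 [2y] bond c/1=29/400: DF=(2213507/2000000 − 29/400·(0.991700))/(1+29/400) = 9649/10000 ≈ 0.964900
step 3 [3y] zero: DF = P = 9251/10000 ≈ 0.925100
step 4 [4y] swap r/1=1124/37693: DF=(1 − 1124/37693·(0.991700+0.964900+0.925100))/(1+1124/37693) = 2219/2500 ≈ 0.887600
step 5 [5y] bond c/1=17/200: DF=(1235371/1000000 − 17/200·(0.991700+0.964900+0.925100+0.887600))/(1+17/200) = 8433/10000 ≈ 0.843300

1 1 9917/10000
2 2 9649/10000
3 3 9251/10000
4 4 2219/2500
5 5 8433/10000
s(3y) = (1/(9251/10000) − 1)/(3) = 749/27753 ≈ 2.6988%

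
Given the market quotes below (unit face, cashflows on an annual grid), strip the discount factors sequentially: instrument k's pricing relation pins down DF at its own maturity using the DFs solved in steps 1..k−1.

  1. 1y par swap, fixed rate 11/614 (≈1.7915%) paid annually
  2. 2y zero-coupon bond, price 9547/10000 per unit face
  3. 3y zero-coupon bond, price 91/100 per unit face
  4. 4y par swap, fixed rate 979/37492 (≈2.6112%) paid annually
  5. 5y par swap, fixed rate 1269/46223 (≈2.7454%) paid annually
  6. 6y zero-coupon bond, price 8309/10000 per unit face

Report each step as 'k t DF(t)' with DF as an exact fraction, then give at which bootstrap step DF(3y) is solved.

step 1 [1y] swap r/1=11/614: DF=(1 − 11/614·(0))/(1+11/614) = 614/625 ≈ 0.982400
step 2 [2y] zero: DF = P = 9547/10000 ≈ 0.954700
step 3 [3y] zero: DF = P = 91/100 ≈ 0.910000
step 4 [4y] swap r/1=979/37492: DF=(1 − 979/37492·(0.982400+0.954700+0.910000))/(1+979/37492) = 9021/10000 ≈ 0.902100
step 5 [5y] swap r/1=1269/46223: DF=(1 − 1269/46223·(0.982400+0.954700+0.910000+0.902100))/(1+1269/46223) = 8731/10000 ≈ 0.873100
step 6 [6y] zero: DF = P = 8309/10000 ≈ 0.830900

1 1 614/625
2 2 9547/10000
3 3 91/100
4 4 9021/10000
5 5 8731/10000
6 6 8309/10000
DF(3y) is solved at step 3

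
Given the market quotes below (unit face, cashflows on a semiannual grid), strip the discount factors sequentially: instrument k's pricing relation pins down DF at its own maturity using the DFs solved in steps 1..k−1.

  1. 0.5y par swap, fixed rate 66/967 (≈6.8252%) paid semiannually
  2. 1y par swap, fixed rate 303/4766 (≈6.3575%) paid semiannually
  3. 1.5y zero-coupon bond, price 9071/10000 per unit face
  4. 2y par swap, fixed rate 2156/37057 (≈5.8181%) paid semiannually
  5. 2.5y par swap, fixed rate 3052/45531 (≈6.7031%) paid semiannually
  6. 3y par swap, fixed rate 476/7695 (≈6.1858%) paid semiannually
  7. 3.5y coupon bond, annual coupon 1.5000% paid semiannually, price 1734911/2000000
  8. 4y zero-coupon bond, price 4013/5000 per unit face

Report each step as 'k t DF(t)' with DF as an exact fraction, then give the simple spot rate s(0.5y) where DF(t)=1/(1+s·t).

1 1/2 967/1000
2 1 4697/5000
3 3/2 9071/10000
4 2 4461/5000
5 5/2 4237/5000
6 3 4167/5000
7 7/2 8209/10000
8 4 4013/5000
s(0.5y) = (1/(967/1000) − 1)/(1/2) = 66/967 ≈ 6.8252%

step 1 [0.5y] swap r/2=33/967: DF=(1 − 33/967·(0))/(1+33/967) = 967/1000 ≈ 0.967000
step 2 [1y] swap r/2=303/9532: DF=(1 − 303/9532·(0.967000))/(1+303/9532) = 4697/5000 ≈ 0.939400
step 3 [1.5y] zero: DF = P = 9071/10000 ≈ 0.907100
step 4 [2y] swap r/2=1078/37057: DF=(1 − 1078/37057·(0.967000+0.939400+0.907100))/(1+1078/37057) = 4461/5000 ≈ 0.892200
step 5 [2.5y] swap r/2=1526/45531: DF=(1 − 1526/45531·(0.967000+0.939400+0.907100+0.892200))/(1+1526/45531) = 4237/5000 ≈ 0.847400
step 6 [3y] swap r/2=238/7695: DF=(1 − 238/7695·(0.967000+0.939400+0.907100+0.892200+0.847400))/(1+238/7695) = 4167/5000 ≈ 0.833400
step 7 [3.5y] bond c/2=3/400: DF=(1734911/2000000 − 3/400·(0.967000+0.939400+0.907100+0.892200+0.847400+0.833400))/(1+3/400) = 8209/10000 ≈ 0.820900
step 8 [4y] zero: DF = P = 4013/5000 ≈ 0.802600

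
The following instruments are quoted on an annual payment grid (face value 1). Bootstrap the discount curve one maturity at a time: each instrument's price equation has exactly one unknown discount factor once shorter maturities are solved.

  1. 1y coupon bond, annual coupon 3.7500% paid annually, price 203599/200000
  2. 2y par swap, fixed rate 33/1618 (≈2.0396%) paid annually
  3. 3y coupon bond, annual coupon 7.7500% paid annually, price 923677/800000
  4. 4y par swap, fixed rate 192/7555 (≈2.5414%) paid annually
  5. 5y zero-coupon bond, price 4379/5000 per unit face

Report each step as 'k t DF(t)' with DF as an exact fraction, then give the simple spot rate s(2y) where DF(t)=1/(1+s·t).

1 1 2453/2500
2 2 2401/2500
3 3 9319/10000
4 4 113/125
5 5 4379/5000
s(2y) = (1/(2401/2500) − 1)/(2) = 99/4802 ≈ 2.0616%

step 1 [1y] bond c/1=3/80: DF=(203599/200000 − 3/80·(0))/(1+3/80) = 2453/2500 ≈ 0.981200
step 2 [2y] swap r/1=33/1618: DF=(1 − 33/1618·(0.981200))/(1+33/1618) = 2401/2500 ≈ 0.960400
step 3 [3y] bond c/1=31/400: DF=(923677/800000 − 31/400·(0.981200+0.960400))/(1+31/400) = 9319/10000 ≈ 0.931900
step 4 [4y] swap r/1=192/7555: DF=(1 − 192/7555·(0.981200+0.960400+0.931900))/(1+192/7555) = 113/125 ≈ 0.904000
step 5 [5y] zero: DF = P = 4379/5000 ≈ 0.875800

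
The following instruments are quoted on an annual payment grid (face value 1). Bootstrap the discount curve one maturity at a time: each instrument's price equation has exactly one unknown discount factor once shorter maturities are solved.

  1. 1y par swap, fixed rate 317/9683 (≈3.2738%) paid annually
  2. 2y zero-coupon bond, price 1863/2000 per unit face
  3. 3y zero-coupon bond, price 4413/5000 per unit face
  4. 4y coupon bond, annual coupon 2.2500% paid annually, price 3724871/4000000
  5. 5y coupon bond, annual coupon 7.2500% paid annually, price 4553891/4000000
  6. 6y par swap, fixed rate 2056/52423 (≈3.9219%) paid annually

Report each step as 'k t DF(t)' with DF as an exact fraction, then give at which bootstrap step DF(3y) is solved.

1 1 9683/10000
2 2 1863/2000
3 3 4413/5000
4 4 1699/2000
5 5 102/125
6 6 993/1250
DF(3y) is solved at step 3

step 1 [1y] swap r/1=317/9683: DF=(1 − 317/9683·(0))/(1+317/9683) = 9683/10000 ≈ 0.968300
step 2 [2y] zero: DF = P = 1863/2000 ≈ 0.931500
step 3 [3y] zero: DF = P = 4413/5000 ≈ 0.882600
step 4 [4y] bond c/1=9/400: DF=(3724871/4000000 − 9/400·(0.968300+0.931500+0.882600))/(1+9/400) = 1699/2000 ≈ 0.849500
step 5 [5y] bond c/1=29/400: DF=(4553891/4000000 − 29/400·(0.968300+0.931500+0.882600+0.849500))/(1+29/400) = 102/125 ≈ 0.816000
step 6 [6y] swap r/1=2056/52423: DF=(1 − 2056/52423·(0.968300+0.931500+0.882600+0.849500+0.816000))/(1+2056/52423) = 993/1250 ≈ 0.794400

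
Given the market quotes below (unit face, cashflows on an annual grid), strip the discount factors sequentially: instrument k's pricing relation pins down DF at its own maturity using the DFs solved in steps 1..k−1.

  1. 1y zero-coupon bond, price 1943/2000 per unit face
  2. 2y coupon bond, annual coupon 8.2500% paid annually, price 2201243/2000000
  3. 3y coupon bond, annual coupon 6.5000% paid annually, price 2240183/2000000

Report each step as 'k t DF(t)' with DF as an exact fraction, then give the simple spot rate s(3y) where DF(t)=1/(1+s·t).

step 1 [1y] zero: DF = P = 1943/2000 ≈ 0.971500
step 2 [2y] bond c/1=33/400: DF=(2201243/2000000 − 33/400·(0.971500))/(1+33/400) = 9427/10000 ≈ 0.942700
step 3 [3y] bond c/1=13/200: DF=(2240183/2000000 − 13/200·(0.971500+0.942700))/(1+13/200) = 9349/10000 ≈ 0.934900

1 1 1943/2000
2 2 9427/10000
3 3 9349/10000
s(3y) = (1/(9349/10000) − 1)/(3) = 217/9349 ≈ 2.3211%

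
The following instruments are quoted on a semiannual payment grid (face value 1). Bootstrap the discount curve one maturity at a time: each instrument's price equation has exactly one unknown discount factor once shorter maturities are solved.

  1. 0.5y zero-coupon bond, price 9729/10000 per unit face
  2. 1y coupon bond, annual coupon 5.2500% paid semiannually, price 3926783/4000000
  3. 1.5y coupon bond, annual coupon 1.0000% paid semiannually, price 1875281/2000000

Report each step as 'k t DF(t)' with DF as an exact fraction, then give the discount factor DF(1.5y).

1 1/2 9729/10000
2 1 9317/10000
3 3/2 1847/2000
DF(1.5y) = 1847/2000 ≈ 0.923500

step 1 [0.5y] zero: DF = P = 9729/10000 ≈ 0.972900
step 2 [1y] bond c/2=21/800: DF=(3926783/4000000 − 21/800·(0.972900))/(1+21/800) = 9317/10000 ≈ 0.931700
step 3 [1.5y] bond c/2=1/200: DF=(1875281/2000000 − 1/200·(0.972900+0.931700))/(1+1/200) = 1847/2000 ≈ 0.923500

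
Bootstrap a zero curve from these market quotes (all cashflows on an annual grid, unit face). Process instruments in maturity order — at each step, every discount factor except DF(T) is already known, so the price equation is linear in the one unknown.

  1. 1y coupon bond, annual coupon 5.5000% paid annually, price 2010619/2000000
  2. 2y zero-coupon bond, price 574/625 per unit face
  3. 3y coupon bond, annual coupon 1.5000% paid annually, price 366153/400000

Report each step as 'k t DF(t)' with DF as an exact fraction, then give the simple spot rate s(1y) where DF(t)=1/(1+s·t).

step 1 [1y] bond c/1=11/200: DF=(2010619/2000000 − 11/200·(0))/(1+11/200) = 9529/10000 ≈ 0.952900
step 2 [2y] zero: DF = P = 574/625 ≈ 0.918400
step 3 [3y] bond c/1=3/200: DF=(366153/400000 − 3/200·(0.952900+0.918400))/(1+3/200) = 4371/5000 ≈ 0.874200

1 1 9529/10000
2 2 574/625
3 3 4371/5000
s(1y) = (1/(9529/10000) − 1)/(1) = 471/9529 ≈ 4.9428%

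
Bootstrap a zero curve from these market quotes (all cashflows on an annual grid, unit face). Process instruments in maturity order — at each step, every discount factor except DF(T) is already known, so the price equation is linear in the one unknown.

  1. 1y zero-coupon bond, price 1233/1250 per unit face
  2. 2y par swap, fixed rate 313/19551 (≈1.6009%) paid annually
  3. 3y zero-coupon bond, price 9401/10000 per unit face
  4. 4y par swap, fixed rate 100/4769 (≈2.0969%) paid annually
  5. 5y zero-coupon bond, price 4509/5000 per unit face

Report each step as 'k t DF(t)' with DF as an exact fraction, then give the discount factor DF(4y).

step 1 [1y] zero: DF = P = 1233/1250 ≈ 0.986400
step 2 [2y] swap r/1=313/19551: DF=(1 − 313/19551·(0.986400))/(1+313/19551) = 9687/10000 ≈ 0.968700
step 3 [3y] zero: DF = P = 9401/10000 ≈ 0.940100
step 4 [4y] swap r/1=100/4769: DF=(1 − 100/4769·(0.986400+0.968700+0.940100))/(1+100/4769) = 23/25 ≈ 0.920000
step 5 [5y] zero: DF = P = 4509/5000 ≈ 0.901800

1 1 1233/1250
2 2 9687/10000
3 3 9401/10000
4 4 23/25
5 5 4509/5000
DF(4y) = 23/25 ≈ 0.920000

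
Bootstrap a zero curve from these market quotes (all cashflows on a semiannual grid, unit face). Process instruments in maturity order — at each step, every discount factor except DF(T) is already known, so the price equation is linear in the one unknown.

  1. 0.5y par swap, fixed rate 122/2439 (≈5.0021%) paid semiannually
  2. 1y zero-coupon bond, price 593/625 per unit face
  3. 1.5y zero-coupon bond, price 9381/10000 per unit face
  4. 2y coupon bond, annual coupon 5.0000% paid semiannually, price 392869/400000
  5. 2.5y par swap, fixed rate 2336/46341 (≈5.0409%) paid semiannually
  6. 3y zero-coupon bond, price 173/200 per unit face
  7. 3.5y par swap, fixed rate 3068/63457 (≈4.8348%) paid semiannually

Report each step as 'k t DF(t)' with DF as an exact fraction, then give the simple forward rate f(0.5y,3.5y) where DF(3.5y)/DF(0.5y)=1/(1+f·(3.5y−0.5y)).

step 1 [0.5y] swap r/2=61/2439: DF=(1 − 61/2439·(0))/(1+61/2439) = 2439/2500 ≈ 0.975600
step 2 [1y] zero: DF = P = 593/625 ≈ 0.948800
step 3 [1.5y] zero: DF = P = 9381/10000 ≈ 0.938100
step 4 [2y] bond c/2=1/40: DF=(392869/400000 − 1/40·(0.975600+0.948800+0.938100))/(1+1/40) = 2221/2500 ≈ 0.888400
step 5 [2.5y] swap r/2=1168/46341: DF=(1 − 1168/46341·(0.975600+0.948800+0.938100+0.888400))/(1+1168/46341) = 552/625 ≈ 0.883200
step 6 [3y] zero: DF = P = 173/200 ≈ 0.865000
step 7 [3.5y] swap r/2=1534/63457: DF=(1 − 1534/63457·(0.975600+0.948800+0.938100+0.888400+0.883200+0.865000))/(1+1534/63457) = 4233/5000 ≈ 0.846600

1 1/2 2439/2500
2 1 593/625
3 3/2 9381/10000
4 2 2221/2500
5 5/2 552/625
6 3 173/200
7 7/2 4233/5000
f(0.5y,3.5y) = ((2439/2500)/(4233/5000) − 1)/(3) = 215/4233 ≈ 5.0791%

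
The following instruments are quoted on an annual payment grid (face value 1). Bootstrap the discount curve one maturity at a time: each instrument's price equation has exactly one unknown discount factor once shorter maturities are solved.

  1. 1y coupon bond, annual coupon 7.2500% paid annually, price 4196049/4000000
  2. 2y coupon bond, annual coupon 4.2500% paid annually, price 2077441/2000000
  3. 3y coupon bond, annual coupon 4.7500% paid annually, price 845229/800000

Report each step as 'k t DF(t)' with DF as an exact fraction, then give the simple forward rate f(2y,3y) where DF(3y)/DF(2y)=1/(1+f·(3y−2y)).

step 1 [1y] bond c/1=29/400: DF=(4196049/4000000 − 29/400·(0))/(1+29/400) = 9781/10000 ≈ 0.978100
step 2 [2y] bond c/1=17/400: DF=(2077441/2000000 − 17/400·(0.978100))/(1+17/400) = 1913/2000 ≈ 0.956500
step 3 [3y] bond c/1=19/400: DF=(845229/800000 − 19/400·(0.978100+0.956500))/(1+19/400) = 9209/10000 ≈ 0.920900

1 1 9781/10000
2 2 1913/2000
3 3 9209/10000
f(2y,3y) = ((1913/2000)/(9209/10000) − 1)/(1) = 356/9209 ≈ 3.8658%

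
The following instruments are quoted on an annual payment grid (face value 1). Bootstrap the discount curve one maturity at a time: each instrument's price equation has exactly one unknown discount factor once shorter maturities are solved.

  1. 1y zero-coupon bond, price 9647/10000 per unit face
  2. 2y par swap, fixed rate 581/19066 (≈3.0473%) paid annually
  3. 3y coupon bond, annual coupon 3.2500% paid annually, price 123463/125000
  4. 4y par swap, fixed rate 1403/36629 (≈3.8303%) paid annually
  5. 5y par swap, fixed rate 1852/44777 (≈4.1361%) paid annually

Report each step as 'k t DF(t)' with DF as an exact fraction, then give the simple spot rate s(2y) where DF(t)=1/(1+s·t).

step 1 [1y] zero: DF = P = 9647/10000 ≈ 0.964700
step 2 [2y] swap r/1=581/19066: DF=(1 − 581/19066·(0.964700))/(1+581/19066) = 9419/10000 ≈ 0.941900
step 3 [3y] bond c/1=13/400: DF=(123463/125000 − 13/400·(0.964700+0.941900))/(1+13/400) = 4483/5000 ≈ 0.896600
step 4 [4y] swap r/1=1403/36629: DF=(1 − 1403/36629·(0.964700+0.941900+0.896600))/(1+1403/36629) = 8597/10000 ≈ 0.859700
step 5 [5y] swap r/1=1852/44777: DF=(1 − 1852/44777·(0.964700+0.941900+0.896600+0.859700))/(1+1852/44777) = 2037/2500 ≈ 0.814800

1 1 9647/10000
2 2 9419/10000
3 3 4483/5000
4 4 8597/10000
5 5 2037/2500
s(2y) = (1/(9419/10000) − 1)/(2) = 581/18838 ≈ 3.0842%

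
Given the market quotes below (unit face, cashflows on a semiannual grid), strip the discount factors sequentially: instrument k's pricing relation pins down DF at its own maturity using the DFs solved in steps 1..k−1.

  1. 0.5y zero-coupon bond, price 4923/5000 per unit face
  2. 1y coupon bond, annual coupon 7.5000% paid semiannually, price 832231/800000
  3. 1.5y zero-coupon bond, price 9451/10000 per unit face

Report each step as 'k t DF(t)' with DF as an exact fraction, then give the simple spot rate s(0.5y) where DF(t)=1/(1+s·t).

1 1/2 4923/5000
2 1 9671/10000
3 3/2 9451/10000
s(0.5y) = (1/(4923/5000) − 1)/(1/2) = 154/4923 ≈ 3.1282%

step 1 [0.5y] zero: DF = P = 4923/5000 ≈ 0.984600
step 2 [1y] bond c/2=3/80: DF=(832231/800000 − 3/80·(0.984600))/(1+3/80) = 9671/10000 ≈ 0.967100
step 3 [1.5y] zero: DF = P = 9451/10000 ≈ 0.945100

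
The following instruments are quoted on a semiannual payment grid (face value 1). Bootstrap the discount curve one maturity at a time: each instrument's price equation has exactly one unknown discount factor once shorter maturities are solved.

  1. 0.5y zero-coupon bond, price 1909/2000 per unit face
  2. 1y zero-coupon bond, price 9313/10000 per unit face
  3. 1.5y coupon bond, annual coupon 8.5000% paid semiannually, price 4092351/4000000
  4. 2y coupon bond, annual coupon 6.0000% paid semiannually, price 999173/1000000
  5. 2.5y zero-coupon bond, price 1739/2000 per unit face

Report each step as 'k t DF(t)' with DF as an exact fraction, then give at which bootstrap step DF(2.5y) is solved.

1 1/2 1909/2000
2 1 9313/10000
3 3/2 1809/2000
4 2 1111/1250
5 5/2 1739/2000
DF(2.5y) is solved at step 5

step 1 [0.5y] zero: DF = P = 1909/2000 ≈ 0.954500
step 2 [1y] zero: DF = P = 9313/10000 ≈ 0.931300
step 3 [1.5y] bond c/2=17/400: DF=(4092351/4000000 − 17/400·(0.954500+0.931300))/(1+17/400) = 1809/2000 ≈ 0.904500
step 4 [2y] bond c/2=3/100: DF=(999173/1000000 − 3/100·(0.954500+0.931300+0.904500))/(1+3/100) = 1111/1250 ≈ 0.888800
step 5 [2.5y] zero: DF = P = 1739/2000 ≈ 0.869500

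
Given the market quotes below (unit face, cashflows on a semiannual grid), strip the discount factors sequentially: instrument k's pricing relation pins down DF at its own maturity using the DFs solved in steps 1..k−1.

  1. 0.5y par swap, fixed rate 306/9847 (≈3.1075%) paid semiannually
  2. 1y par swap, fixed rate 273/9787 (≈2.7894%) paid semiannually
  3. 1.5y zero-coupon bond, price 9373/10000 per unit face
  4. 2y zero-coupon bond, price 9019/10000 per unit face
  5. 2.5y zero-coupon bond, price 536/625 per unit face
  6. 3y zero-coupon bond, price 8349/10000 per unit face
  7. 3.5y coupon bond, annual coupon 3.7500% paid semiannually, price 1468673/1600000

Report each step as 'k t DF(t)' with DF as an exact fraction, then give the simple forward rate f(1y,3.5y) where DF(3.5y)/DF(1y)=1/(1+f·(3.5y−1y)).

step 1 [0.5y] swap r/2=153/9847: DF=(1 − 153/9847·(0))/(1+153/9847) = 9847/10000 ≈ 0.984700
step 2 [1y] swap r/2=273/19574: DF=(1 − 273/19574·(0.984700))/(1+273/19574) = 9727/10000 ≈ 0.972700
step 3 [1.5y] zero: DF = P = 9373/10000 ≈ 0.937300
step 4 [2y] zero: DF = P = 9019/10000 ≈ 0.901900
step 5 [2.5y] zero: DF = P = 536/625 ≈ 0.857600
step 6 [3y] zero: DF = P = 8349/10000 ≈ 0.834900
step 7 [3.5y] bond c/2=3/160: DF=(1468673/1600000 − 3/160·(0.984700+0.972700+0.937300+0.901900+0.857600+0.834900))/(1+3/160) = 4/5 ≈ 0.800000

1 1/2 9847/10000
2 1 9727/10000
3 3/2 9373/10000
4 2 9019/10000
5 5/2 536/625
6 3 8349/10000
7 7/2 4/5
f(1y,3.5y) = ((9727/10000)/(4/5) − 1)/(5/2) = 1727/20000 ≈ 8.6350%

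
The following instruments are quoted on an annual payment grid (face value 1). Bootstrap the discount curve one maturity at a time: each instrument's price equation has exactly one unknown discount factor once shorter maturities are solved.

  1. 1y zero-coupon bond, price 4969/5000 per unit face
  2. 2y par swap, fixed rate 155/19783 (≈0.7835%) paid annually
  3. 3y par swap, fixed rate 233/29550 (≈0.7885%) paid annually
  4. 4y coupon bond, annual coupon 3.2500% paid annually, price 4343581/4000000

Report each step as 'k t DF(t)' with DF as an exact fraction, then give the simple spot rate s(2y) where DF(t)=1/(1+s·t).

1 1 4969/5000
2 2 1969/2000
3 3 9767/10000
4 4 9587/10000
s(2y) = (1/(1969/2000) − 1)/(2) = 31/3938 ≈ 0.7872%

step 1 [1y] zero: DF = P = 4969/5000 ≈ 0.993800
step 2 [2y] swap r/1=155/19783: DF=(1 − 155/19783·(0.993800))/(1+155/19783) = 1969/2000 ≈ 0.984500
step 3 [3y] swap r/1=233/29550: DF=(1 − 233/29550·(0.993800+0.984500))/(1+233/29550) = 9767/10000 ≈ 0.976700
step 4 [4y] bond c/1=13/400: DF=(4343581/4000000 − 13/400·(0.993800+0.984500+0.976700))/(1+13/400) = 9587/10000 ≈ 0.958700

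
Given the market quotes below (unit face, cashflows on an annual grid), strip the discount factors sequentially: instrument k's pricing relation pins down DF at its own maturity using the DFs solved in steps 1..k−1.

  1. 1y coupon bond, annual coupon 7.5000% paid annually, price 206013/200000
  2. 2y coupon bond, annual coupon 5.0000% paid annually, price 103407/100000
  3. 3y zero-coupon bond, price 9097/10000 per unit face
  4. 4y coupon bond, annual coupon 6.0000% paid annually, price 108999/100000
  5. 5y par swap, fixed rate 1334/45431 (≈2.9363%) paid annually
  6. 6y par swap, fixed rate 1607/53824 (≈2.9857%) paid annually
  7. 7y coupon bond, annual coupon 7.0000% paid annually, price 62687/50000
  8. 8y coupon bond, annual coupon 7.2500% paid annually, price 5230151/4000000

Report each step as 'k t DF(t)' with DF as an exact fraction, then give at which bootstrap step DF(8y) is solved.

1 1 4791/5000
2 2 587/625
3 3 9097/10000
4 4 4347/5000
5 5 4333/5000
6 6 8393/10000
7 7 2049/2500
8 8 7999/10000
DF(8y) is solved at step 8

step 1 [1y] bond c/1=3/40: DF=(206013/200000 − 3/40·(0))/(1+3/40) = 4791/5000 ≈ 0.958200
step 2 [2y] bond c/1=1/20: DF=(103407/100000 − 1/20·(0.958200))/(1+1/20) = 587/625 ≈ 0.939200
step 3 [3y] zero: DF = P = 9097/10000 ≈ 0.909700
step 4 [4y] bond c/1=3/50: DF=(108999/100000 − 3/50·(0.958200+0.939200+0.909700))/(1+3/50) = 4347/5000 ≈ 0.869400
step 5 [5y] swap r/1=1334/45431: DF=(1 − 1334/45431·(0.958200+0.939200+0.909700+0.869400))/(1+1334/45431) = 4333/5000 ≈ 0.866600
step 6 [6y] swap r/1=1607/53824: DF=(1 − 1607/53824·(0.958200+0.939200+0.909700+0.869400+0.866600))/(1+1607/53824) = 8393/10000 ≈ 0.839300
step 7 [7y] bond c/1=7/100: DF=(62687/50000 − 7/100·(0.958200+0.939200+0.909700+0.869400+0.866600+0.839300))/(1+7/100) = 2049/2500 ≈ 0.819600
step 8 [8y] bond c/1=29/400: DF=(5230151/4000000 − 29/400·(0.958200+0.939200+0.909700+0.869400+0.866600+0.839300+0.819600))/(1+29/400) = 7999/10000 ≈ 0.799900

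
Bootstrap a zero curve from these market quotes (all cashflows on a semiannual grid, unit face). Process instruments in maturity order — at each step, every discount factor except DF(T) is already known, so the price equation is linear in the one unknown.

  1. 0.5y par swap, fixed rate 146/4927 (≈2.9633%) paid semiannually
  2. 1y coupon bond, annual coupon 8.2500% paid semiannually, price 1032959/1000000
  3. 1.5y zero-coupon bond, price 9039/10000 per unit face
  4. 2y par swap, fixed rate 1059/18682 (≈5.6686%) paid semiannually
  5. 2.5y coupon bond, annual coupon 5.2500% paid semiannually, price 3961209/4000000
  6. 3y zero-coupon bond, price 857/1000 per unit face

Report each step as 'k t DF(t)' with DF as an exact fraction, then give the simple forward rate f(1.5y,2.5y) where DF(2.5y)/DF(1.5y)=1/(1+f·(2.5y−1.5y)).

step 1 [0.5y] swap r/2=73/4927: DF=(1 − 73/4927·(0))/(1+73/4927) = 4927/5000 ≈ 0.985400
step 2 [1y] bond c/2=33/800: DF=(1032959/1000000 − 33/800·(0.985400))/(1+33/800) = 953/1000 ≈ 0.953000
step 3 [1.5y] zero: DF = P = 9039/10000 ≈ 0.903900
step 4 [2y] swap r/2=1059/37364: DF=(1 − 1059/37364·(0.985400+0.953000+0.903900))/(1+1059/37364) = 8941/10000 ≈ 0.894100
step 5 [2.5y] bond c/2=21/800: DF=(3961209/4000000 − 21/800·(0.985400+0.953000+0.903900+0.894100))/(1+21/800) = 4347/5000 ≈ 0.869400
step 6 [3y] zero: DF = P = 857/1000 ≈ 0.857000

1 1/2 4927/5000
2 1 953/1000
3 3/2 9039/10000
4 2 8941/10000
5 5/2 4347/5000
6 3 857/1000
f(1.5y,2.5y) = ((9039/10000)/(4347/5000) − 1)/(1) = 5/126 ≈ 3.9683%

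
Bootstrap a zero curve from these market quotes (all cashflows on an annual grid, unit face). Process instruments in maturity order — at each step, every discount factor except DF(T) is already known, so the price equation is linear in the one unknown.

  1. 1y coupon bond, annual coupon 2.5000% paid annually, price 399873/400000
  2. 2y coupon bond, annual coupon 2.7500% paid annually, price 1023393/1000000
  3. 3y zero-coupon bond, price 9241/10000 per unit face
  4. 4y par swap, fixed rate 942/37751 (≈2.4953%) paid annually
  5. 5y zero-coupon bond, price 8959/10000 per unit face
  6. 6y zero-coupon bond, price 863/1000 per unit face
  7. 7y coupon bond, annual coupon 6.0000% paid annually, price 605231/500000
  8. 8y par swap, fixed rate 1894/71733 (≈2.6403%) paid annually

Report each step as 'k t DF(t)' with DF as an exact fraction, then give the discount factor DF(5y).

step 1 [1y] bond c/1=1/40: DF=(399873/400000 − 1/40·(0))/(1+1/40) = 9753/10000 ≈ 0.975300
step 2 [2y] bond c/1=11/400: DF=(1023393/1000000 − 11/400·(0.975300))/(1+11/400) = 9699/10000 ≈ 0.969900
step 3 [3y] zero: DF = P = 9241/10000 ≈ 0.924100
step 4 [4y] swap r/1=942/37751: DF=(1 − 942/37751·(0.975300+0.969900+0.924100))/(1+942/37751) = 4529/5000 ≈ 0.905800
step 5 [5y] zero: DF = P = 8959/10000 ≈ 0.895900
step 6 [6y] zero: DF = P = 863/1000 ≈ 0.863000
step 7 [7y] bond c/1=3/50: DF=(605231/500000 − 3/50·(0.975300+0.969900+0.924100+0.905800+0.895900+0.863000))/(1+3/50) = 8287/10000 ≈ 0.828700
step 8 [8y] swap r/1=1894/71733: DF=(1 − 1894/71733·(0.975300+0.969900+0.924100+0.905800+0.895900+0.863000+0.828700))/(1+1894/71733) = 4053/5000 ≈ 0.810600

1 1 9753/10000
2 2 9699/10000
3 3 9241/10000
4 4 4529/5000
5 5 8959/10000
6 6 863/1000
7 7 8287/10000
8 8 4053/5000
DF(5y) = 8959/10000 ≈ 0.895900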